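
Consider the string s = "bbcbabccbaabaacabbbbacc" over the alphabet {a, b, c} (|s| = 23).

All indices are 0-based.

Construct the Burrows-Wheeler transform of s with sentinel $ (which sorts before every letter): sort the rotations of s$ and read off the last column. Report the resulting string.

cbbacbabcacbbba$bacacbab

rank  rotation                  last
    0  $bbcbabccbaabaacabbbbacc  c
    1  aabaacabbbbacc$bbcbabccb  b
    2  aacabbbbacc$bbcbabccbaab  b
    3  abaacabbbbacc$bbcbabccba  a
    4  abbbbacc$bbcbabccbaabaac  c
    5  abccbaabaacabbbbacc$bbcb  b
    6  acabbbbacc$bbcbabccbaaba  a
    7  acc$bbcbabccbaabaacabbbb  b
    8  baabaacabbbbacc$bbcbabcc  c
    9  baacabbbbacc$bbcbabccbaa  a
   10  babccbaabaacabbbbacc$bbc  c
   11  bacc$bbcbabccbaabaacabbb  b
   12  bbacc$bbcbabccbaabaacabb  b
   13  bbbacc$bbcbabccbaabaacab  b
   14  bbbbacc$bbcbabccbaabaaca  a
   15  bbcbabccbaabaacabbbbacc$  $
   16  bcbabccbaabaacabbbbacc$b  b
   17  bccbaabaacabbbbacc$bbcba  a
   18  c$bbcbabccbaabaacabbbbac  c
   19  cabbbbacc$bbcbabccbaabaa  a
   20  cbaabaacabbbbacc$bbcbabc  c
   21  cbabccbaabaacabbbbacc$bb  b
   22  cc$bbcbabccbaabaacabbbba  a
   23  ccbaabaacabbbbacc$bbcbab  b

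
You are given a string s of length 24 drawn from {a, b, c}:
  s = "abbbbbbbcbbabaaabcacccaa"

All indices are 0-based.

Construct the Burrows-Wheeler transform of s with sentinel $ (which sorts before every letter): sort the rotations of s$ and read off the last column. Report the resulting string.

aacbab$acabcabbbbbabcbbca

rank  rotation                   last
    0  $abbbbbbbcbbabaaabcacccaa  a
    1  a$abbbbbbbcbbabaaabcaccca  a
    2  aa$abbbbbbbcbbabaaabcaccc  c
    3  aaabcacccaa$abbbbbbbcbbab  b
    4  aabcacccaa$abbbbbbbcbbaba  a
    5  abaaabcacccaa$abbbbbbbcbb  b
    6  abbbbbbbcbbabaaabcacccaa$  $
    7  abcacccaa$abbbbbbbcbbabaa  a
    8  acccaa$abbbbbbbcbbabaaabc  c
    9  baaabcacccaa$abbbbbbbcbba  a
   10  babaaabcacccaa$abbbbbbbcb  b
   11  bbabaaabcacccaa$abbbbbbbc  c
   12  bbbbbbbcbbabaaabcacccaa$a  a
   13  bbbbbbcbbabaaabcacccaa$ab  b
   14  bbbbbcbbabaaabcacccaa$abb  b
   15  bbbbcbbabaaabcacccaa$abbb  b
   16  bbbcbbabaaabcacccaa$abbbb  b
   17  bbcbbabaaabcacccaa$abbbbb  b
   18  bcacccaa$abbbbbbbcbbabaaa  a
   19  bcbbabaaabcacccaa$abbbbbb  b
   20  caa$abbbbbbbcbbabaaabcacc  c
   21  cacccaa$abbbbbbbcbbabaaab  b
   22  cbbabaaabcacccaa$abbbbbbb  b
   23  ccaa$abbbbbbbcbbabaaabcac  c
   24  cccaa$abbbbbbbcbbabaaabca  a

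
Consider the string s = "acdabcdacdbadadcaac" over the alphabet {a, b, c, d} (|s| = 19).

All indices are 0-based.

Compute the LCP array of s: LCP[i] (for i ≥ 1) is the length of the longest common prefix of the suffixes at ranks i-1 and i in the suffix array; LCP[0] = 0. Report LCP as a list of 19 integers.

[0, 1, 1, 2, 3, 1, 2, 0, 1, 0, 1, 1, 3, 2, 0, 2, 2, 1, 1]

rank | idx | suffix
   0 |  16 | aac
   1 |   3 | abcdacdbadadcaac
   2 |  17 | ac
   3 |   0 | acdabcdacdbadadcaac
   4 |   7 | acdbadadcaac
   5 |  11 | adadcaac
   6 |  13 | adcaac
   7 |  10 | badadcaac
   8 |   4 | bcdacdbadadcaac
   9 |  18 | c
  10 |  15 | caac
  11 |   1 | cdabcdacdbadadcaac
  12 |   5 | cdacdbadadcaac
  13 |   8 | cdbadadcaac
  14 |   2 | dabcdacdbadadcaac
  15 |   6 | dacdbadadcaac
  16 |  12 | dadcaac
  17 |   9 | dbadadcaac
  18 |  14 | dcaac

SA = [16, 3, 17, 0, 7, 11, 13, 10, 4, 18, 15, 1, 5, 8, 2, 6, 12, 9, 14]
i: (SA[i-1],SA[i]) lcp shared
  1: (16,3) 1 'a'
  2: (3,17) 1 'a'
  3: (17,0) 2 'ac'
  4: (0,7) 3 'acd'
  5: (7,11) 1 'a'
  6: (11,13) 2 'ad'
  7: (13,10) 0 ''
  8: (10,4) 1 'b'
  9: (4,18) 0 ''
  10: (18,15) 1 'c'
  11: (15,1) 1 'c'
  12: (1,5) 3 'cda'
  13: (5,8) 2 'cd'
  14: (8,2) 0 ''
  15: (2,6) 2 'da'
  16: (6,12) 2 'da'
  17: (12,9) 1 'd'
  18: (9,14) 1 'd'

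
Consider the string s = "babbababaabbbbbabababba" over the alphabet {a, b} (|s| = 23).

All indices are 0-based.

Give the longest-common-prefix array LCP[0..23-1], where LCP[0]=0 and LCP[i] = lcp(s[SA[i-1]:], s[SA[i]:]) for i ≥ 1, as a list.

rank | idx | suffix
   0 |  22 | a
   1 |   8 | aabbbbbabababba
   2 |   6 | abaabbbbbabababba
   3 |   4 | ababaabbbbbabababba
   4 |  15 | abababba
   5 |  17 | ababba
   6 |  19 | abba
   7 |   1 | abbababaabbbbbabababba
   8 |   9 | abbbbbabababba
   9 |  21 | ba
  10 |   7 | baabbbbbabababba
  11 |   5 | babaabbbbbabababba
  12 |   3 | bababaabbbbbabababba
  13 |  14 | babababba
  14 |  16 | bababba
  15 |  18 | babba
  16 |   0 | babbababaabbbbbabababba
  17 |  20 | bba
  18 |   2 | bbababaabbbbbabababba
  19 |  13 | bbabababba
  20 |  12 | bbbabababba
  21 |  11 | bbbbabababba
  22 |  10 | bbbbbabababba

SA = [22, 8, 6, 4, 15, 17, 19, 1, 9, 21, 7, 5, 3, 14, 16, 18, 0, 20, 2, 13, 12, 11, 10]
[i] adj suffixes → lcp
  [1] 22/8 → 1 ('a')
  [2] 8/6 → 1 ('a')
  [3] 6/4 → 3 ('aba')
  [4] 4/15 → 5 ('ababa')
  [5] 15/17 → 4 ('abab')
  [6] 17/19 → 2 ('ab')
  [7] 19/1 → 4 ('abba')
  [8] 1/9 → 3 ('abb')
  [9] 9/21 → 0 ('')
  [10] 21/7 → 2 ('ba')
  [11] 7/5 → 2 ('ba')
  [12] 5/3 → 4 ('baba')
  [13] 3/14 → 6 ('bababa')
  [14] 14/16 → 5 ('babab')
  [15] 16/18 → 3 ('bab')
  [16] 18/0 → 5 ('babba')
  [17] 0/20 → 1 ('b')
  [18] 20/2 → 3 ('bba')
  [19] 2/13 → 7 ('bbababa')
  [20] 13/12 → 2 ('bb')
  [21] 12/11 → 3 ('bbb')
  [22] 11/10 → 4 ('bbbb')

[0, 1, 1, 3, 5, 4, 2, 4, 3, 0, 2, 2, 4, 6, 5, 3, 5, 1, 3, 7, 2, 3, 4]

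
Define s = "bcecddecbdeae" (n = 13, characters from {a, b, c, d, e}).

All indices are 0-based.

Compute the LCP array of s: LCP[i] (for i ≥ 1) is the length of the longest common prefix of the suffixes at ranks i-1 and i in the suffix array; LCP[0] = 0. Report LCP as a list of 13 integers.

[0, 0, 1, 0, 1, 1, 0, 1, 2, 0, 1, 1, 2]

sorted suffixes:
  #0 SA[0]=11  'ae'
  #1 SA[1]=0  'bcecddecbdeae'
  #2 SA[2]=8  'bdeae'
  #3 SA[3]=7  'cbdeae'
  #4 SA[4]=3  'cddecbdeae'
  #5 SA[5]=1  'cecddecbdeae'
  #6 SA[6]=4  'ddecbdeae'
  #7 SA[7]=9  'deae'
  #8 SA[8]=5  'decbdeae'
  #9 SA[9]=12  'e'
  #10 SA[10]=10  'eae'
  #11 SA[11]=6  'ecbdeae'
  #12 SA[12]=2  'ecddecbdeae'

SA = [11, 0, 8, 7, 3, 1, 4, 9, 5, 12, 10, 6, 2]
i: (SA[i-1],SA[i]) lcp shared
  1: (11,0) 0 ''
  2: (0,8) 1 'b'
  3: (8,7) 0 ''
  4: (7,3) 1 'c'
  5: (3,1) 1 'c'
  6: (1,4) 0 ''
  7: (4,9) 1 'd'
  8: (9,5) 2 'de'
  9: (5,12) 0 ''
  10: (12,10) 1 'e'
  11: (10,6) 1 'e'
  12: (6,2) 2 'ec'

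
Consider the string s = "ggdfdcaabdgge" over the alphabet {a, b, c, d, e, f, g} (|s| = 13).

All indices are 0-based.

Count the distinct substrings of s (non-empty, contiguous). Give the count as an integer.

84

sorted suffixes:
  #0 SA[0]=6  'aabdgge'
  #1 SA[1]=7  'abdgge'
  #2 SA[2]=8  'bdgge'
  #3 SA[3]=5  'caabdgge'
  #4 SA[4]=4  'dcaabdgge'
  #5 SA[5]=2  'dfdcaabdgge'
  #6 SA[6]=9  'dgge'
  #7 SA[7]=12  'e'
  #8 SA[8]=3  'fdcaabdgge'
  #9 SA[9]=1  'gdfdcaabdgge'
  #10 SA[10]=11  'ge'
  #11 SA[11]=0  'ggdfdcaabdgge'
  #12 SA[12]=10  'gge'

SA = [6, 7, 8, 5, 4, 2, 9, 12, 3, 1, 11, 0, 10]
[i] adj suffixes → lcp
  [1] 6/7 → 1 ('a')
  [2] 7/8 → 0 ('')
  [3] 8/5 → 0 ('')
  [4] 5/4 → 0 ('')
  [5] 4/2 → 1 ('d')
  [6] 2/9 → 1 ('d')
  [7] 9/12 → 0 ('')
  [8] 12/3 → 0 ('')
  [9] 3/1 → 0 ('')
  [10] 1/11 → 1 ('g')
  [11] 11/0 → 1 ('g')
  [12] 0/10 → 2 ('gg')

n(n+1)/2 = 13·14/2 = 91
Σ LCP = 0 + 1 + 0 + 0 + 0 + 1 + 1 + 0 + 0 + 0 + 1 + 1 + 2 = 7
distinct = 91 − 7 = 84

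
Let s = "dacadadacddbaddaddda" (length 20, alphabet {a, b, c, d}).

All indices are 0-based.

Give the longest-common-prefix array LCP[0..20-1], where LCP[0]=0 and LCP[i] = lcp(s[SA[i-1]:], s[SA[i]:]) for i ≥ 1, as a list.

[0, 1, 2, 1, 3, 2, 3, 0, 0, 1, 0, 2, 3, 2, 3, 1, 1, 3, 2, 2]

rank→(start, suffix):
  0 → (19, 'a')
  1 → (1, 'acadadacddbaddaddda')
  2 → (7, 'acddbaddaddda')
  3 → (5, 'adacddbaddaddda')
  4 → (3, 'adadacddbaddaddda')
  5 → (12, 'addaddda')
  6 → (15, 'addda')
  7 → (11, 'baddaddda')
  8 → (2, 'cadadacddbaddaddda')
  9 → (8, 'cddbaddaddda')
  10 → (18, 'da')
  11 → (0, 'dacadadacddbaddaddda')
  12 → (6, 'dacddbaddaddda')
  13 → (4, 'dadacddbaddaddda')
  14 → (14, 'daddda')
  15 → (10, 'dbaddaddda')
  16 → (17, 'dda')
  17 → (13, 'ddaddda')
  18 → (9, 'ddbaddaddda')
  19 → (16, 'ddda')

SA = [19, 1, 7, 5, 3, 12, 15, 11, 2, 8, 18, 0, 6, 4, 14, 10, 17, 13, 9, 16]
[i] adj suffixes → lcp
  [1] 19/1 → 1 ('a')
  [2] 1/7 → 2 ('ac')
  [3] 7/5 → 1 ('a')
  [4] 5/3 → 3 ('ada')
  [5] 3/12 → 2 ('ad')
  [6] 12/15 → 3 ('add')
  [7] 15/11 → 0 ('')
  [8] 11/2 → 0 ('')
  [9] 2/8 → 1 ('c')
  [10] 8/18 → 0 ('')
  [11] 18/0 → 2 ('da')
  [12] 0/6 → 3 ('dac')
  [13] 6/4 → 2 ('da')
  [14] 4/14 → 3 ('dad')
  [15] 14/10 → 1 ('d')
  [16] 10/17 → 1 ('d')
  [17] 17/13 → 3 ('dda')
  [18] 13/9 → 2 ('dd')
  [19] 9/16 → 2 ('dd')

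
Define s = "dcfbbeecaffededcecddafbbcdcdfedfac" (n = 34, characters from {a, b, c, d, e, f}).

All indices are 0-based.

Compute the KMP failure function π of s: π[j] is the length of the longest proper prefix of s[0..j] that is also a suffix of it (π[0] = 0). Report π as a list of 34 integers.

[0, 0, 0, 0, 0, 0, 0, 0, 0, 0, 0, 0, 1, 0, 1, 2, 0, 0, 1, 1, 0, 0, 0, 0, 0, 1, 2, 1, 0, 0, 1, 0, 0, 0]

π[0] = 0
j=1 s[j]='c': π[1]=0 (border '')
j=2 s[j]='f': π[2]=0 (border '')
j=3 s[j]='b': π[3]=0 (border '')
j=4 s[j]='b': π[4]=0 (border '')
j=5 s[j]='e': π[5]=0 (border '')
j=6 s[j]='e': π[6]=0 (border '')
j=7 s[j]='c': π[7]=0 (border '')
j=8 s[j]='a': π[8]=0 (border '')
j=9 s[j]='f': π[9]=0 (border '')
j=10 s[j]='f': π[10]=0 (border '')
j=11 s[j]='e': π[11]=0 (border '')
j=12 s[j]='d': π[12]=1 (border 'd')
j=13 s[j]='e': k: 1→0; π[13]=0 (border '')
j=14 s[j]='d': π[14]=1 (border 'd')
j=15 s[j]='c': π[15]=2 (border 'dc')
j=16 s[j]='e': k: 2→0; π[16]=0 (border '')
j=17 s[j]='c': π[17]=0 (border '')
j=18 s[j]='d': π[18]=1 (border 'd')
j=19 s[j]='d': k: 1→0; π[19]=1 (border 'd')
j=20 s[j]='a': k: 1→0; π[20]=0 (border '')
j=21 s[j]='f': π[21]=0 (border '')
j=22 s[j]='b': π[22]=0 (border '')
j=23 s[j]='b': π[23]=0 (border '')
j=24 s[j]='c': π[24]=0 (border '')
j=25 s[j]='d': π[25]=1 (border 'd')
j=26 s[j]='c': π[26]=2 (border 'dc')
j=27 s[j]='d': k: 2→0; π[27]=1 (border 'd')
j=28 s[j]='f': k: 1→0; π[28]=0 (border '')
j=29 s[j]='e': π[29]=0 (border '')
j=30 s[j]='d': π[30]=1 (border 'd')
j=31 s[j]='f': k: 1→0; π[31]=0 (border '')
j=32 s[j]='a': π[32]=0 (border '')
j=33 s[j]='c': π[33]=0 (border '')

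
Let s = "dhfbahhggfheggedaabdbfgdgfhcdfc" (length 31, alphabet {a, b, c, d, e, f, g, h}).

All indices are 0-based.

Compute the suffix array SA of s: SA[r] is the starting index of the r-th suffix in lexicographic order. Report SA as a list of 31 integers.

[16, 17, 4, 3, 18, 20, 30, 27, 15, 19, 28, 23, 0, 14, 11, 2, 29, 21, 25, 9, 22, 13, 24, 8, 12, 7, 26, 10, 1, 6, 5]

sorted suffixes:
  #0 SA[0]=16  'aabdbfgdgfhcdfc'
  #1 SA[1]=17  'abdbfgdgfhcdfc'
  #2 SA[2]=4  'ahhggfheggedaabdbfgdgfhcdfc'
  #3 SA[3]=3  'bahhggfheggedaabdbfgdgfhcdfc'
  #4 SA[4]=18  'bdbfgdgfhcdfc'
  #5 SA[5]=20  'bfgdgfhcdfc'
  #6 SA[6]=30  'c'
  #7 SA[7]=27  'cdfc'
  #8 SA[8]=15  'daabdbfgdgfhcdfc'
  #9 SA[9]=19  'dbfgdgfhcdfc'
  #10 SA[10]=28  'dfc'
  #11 SA[11]=23  'dgfhcdfc'
  #12 SA[12]=0  'dhfbahhggfheggedaabdbfgdgfhcdfc'
  #13 SA[13]=14  'edaabdbfgdgfhcdfc'
  #14 SA[14]=11  'eggedaabdbfgdgfhcdfc'
  #15 SA[15]=2  'fbahhggfheggedaabdbfgdgfhcdfc'
  #16 SA[16]=29  'fc'
  #17 SA[17]=21  'fgdgfhcdfc'
  #18 SA[18]=25  'fhcdfc'
  #19 SA[19]=9  'fheggedaabdbfgdgfhcdfc'
  #20 SA[20]=22  'gdgfhcdfc'
  #21 SA[21]=13  'gedaabdbfgdgfhcdfc'
  #22 SA[22]=24  'gfhcdfc'
  #23 SA[23]=8  'gfheggedaabdbfgdgfhcdfc'
  #24 SA[24]=12  'ggedaabdbfgdgfhcdfc'
  #25 SA[25]=7  'ggfheggedaabdbfgdgfhcdfc'
  #26 SA[26]=26  'hcdfc'
  #27 SA[27]=10  'heggedaabdbfgdgfhcdfc'
  #28 SA[28]=1  'hfbahhggfheggedaabdbfgdgfhcdfc'
  #29 SA[29]=6  'hggfheggedaabdbfgdgfhcdfc'
  #30 SA[30]=5  'hhggfheggedaabdbfgdgfhcdfc'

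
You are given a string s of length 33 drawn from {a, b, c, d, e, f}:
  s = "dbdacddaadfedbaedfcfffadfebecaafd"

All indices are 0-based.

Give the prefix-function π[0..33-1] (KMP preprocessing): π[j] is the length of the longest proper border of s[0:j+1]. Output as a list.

π[0] = 0
j=1 s[j]='b': π[1]=0 (border '')
j=2 s[j]='d': π[2]=1 (border 'd')
j=3 s[j]='a': k: 1→0; π[3]=0 (border '')
j=4 s[j]='c': π[4]=0 (border '')
j=5 s[j]='d': π[5]=1 (border 'd')
j=6 s[j]='d': k: 1→0; π[6]=1 (border 'd')
j=7 s[j]='a': k: 1→0; π[7]=0 (border '')
j=8 s[j]='a': π[8]=0 (border '')
j=9 s[j]='d': π[9]=1 (border 'd')
j=10 s[j]='f': k: 1→0; π[10]=0 (border '')
j=11 s[j]='e': π[11]=0 (border '')
j=12 s[j]='d': π[12]=1 (border 'd')
j=13 s[j]='b': π[13]=2 (border 'db')
j=14 s[j]='a': k: 2→0; π[14]=0 (border '')
j=15 s[j]='e': π[15]=0 (border '')
j=16 s[j]='d': π[16]=1 (border 'd')
j=17 s[j]='f': k: 1→0; π[17]=0 (border '')
j=18 s[j]='c': π[18]=0 (border '')
j=19 s[j]='f': π[19]=0 (border '')
j=20 s[j]='f': π[20]=0 (border '')
j=21 s[j]='f': π[21]=0 (border '')
j=22 s[j]='a': π[22]=0 (border '')
j=23 s[j]='d': π[23]=1 (border 'd')
j=24 s[j]='f': k: 1→0; π[24]=0 (border '')
j=25 s[j]='e': π[25]=0 (border '')
j=26 s[j]='b': π[26]=0 (border '')
j=27 s[j]='e': π[27]=0 (border '')
j=28 s[j]='c': π[28]=0 (border '')
j=29 s[j]='a': π[29]=0 (border '')
j=30 s[j]='a': π[30]=0 (border '')
j=31 s[j]='f': π[31]=0 (border '')
j=32 s[j]='d': π[32]=1 (border 'd')

[0, 0, 1, 0, 0, 1, 1, 0, 0, 1, 0, 0, 1, 2, 0, 0, 1, 0, 0, 0, 0, 0, 0, 1, 0, 0, 0, 0, 0, 0, 0, 0, 1]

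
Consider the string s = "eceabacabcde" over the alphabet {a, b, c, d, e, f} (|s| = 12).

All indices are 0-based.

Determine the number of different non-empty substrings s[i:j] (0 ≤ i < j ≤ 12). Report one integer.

rank | idx | suffix
   0 |   3 | abacabcde
   1 |   7 | abcde
   2 |   5 | acabcde
   3 |   4 | bacabcde
   4 |   8 | bcde
   5 |   6 | cabcde
   6 |   9 | cde
   7 |   1 | ceabacabcde
   8 |  10 | de
   9 |  11 | e
  10 |   2 | eabacabcde
  11 |   0 | eceabacabcde

SA = [3, 7, 5, 4, 8, 6, 9, 1, 10, 11, 2, 0]
i: (SA[i-1],SA[i]) lcp shared
  1: (3,7) 2 'ab'
  2: (7,5) 1 'a'
  3: (5,4) 0 ''
  4: (4,8) 1 'b'
  5: (8,6) 0 ''
  6: (6,9) 1 'c'
  7: (9,1) 1 'c'
  8: (1,10) 0 ''
  9: (10,11) 0 ''
  10: (11,2) 1 'e'
  11: (2,0) 1 'e'

n(n+1)/2 = 12·13/2 = 78
Σ LCP = 0 + 2 + 1 + 0 + 1 + 0 + 1 + 1 + 0 + 0 + 1 + 1 = 8
distinct = 78 − 8 = 70

70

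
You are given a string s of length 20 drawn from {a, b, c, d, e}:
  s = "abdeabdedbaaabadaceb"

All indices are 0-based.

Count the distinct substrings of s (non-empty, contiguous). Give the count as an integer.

sorted suffixes:
  #0 SA[0]=10  'aaabadaceb'
  #1 SA[1]=11  'aabadaceb'
  #2 SA[2]=12  'abadaceb'
  #3 SA[3]=0  'abdeabdedbaaabadaceb'
  #4 SA[4]=4  'abdedbaaabadaceb'
  #5 SA[5]=16  'aceb'
  #6 SA[6]=14  'adaceb'
  #7 SA[7]=19  'b'
  #8 SA[8]=9  'baaabadaceb'
  #9 SA[9]=13  'badaceb'
  #10 SA[10]=1  'bdeabdedbaaabadaceb'
  #11 SA[11]=5  'bdedbaaabadaceb'
  #12 SA[12]=17  'ceb'
  #13 SA[13]=15  'daceb'
  #14 SA[14]=8  'dbaaabadaceb'
  #15 SA[15]=2  'deabdedbaaabadaceb'
  #16 SA[16]=6  'dedbaaabadaceb'
  #17 SA[17]=3  'eabdedbaaabadaceb'
  #18 SA[18]=18  'eb'
  #19 SA[19]=7  'edbaaabadaceb'

SA = [10, 11, 12, 0, 4, 16, 14, 19, 9, 13, 1, 5, 17, 15, 8, 2, 6, 3, 18, 7]
rank  pair      lcp
   1  s[10:],s[11:]  2  'aa'
   2  s[11:],s[12:]  1  'a'
   3  s[12:],s[0:]  2  'ab'
   4  s[0:],s[4:]  4  'abde'
   5  s[4:],s[16:]  1  'a'
   6  s[16:],s[14:]  1  'a'
   7  s[14:],s[19:]  0  ''
   8  s[19:],s[9:]  1  'b'
   9  s[9:],s[13:]  2  'ba'
  10  s[13:],s[1:]  1  'b'
  11  s[1:],s[5:]  3  'bde'
  12  s[5:],s[17:]  0  ''
  13  s[17:],s[15:]  0  ''
  14  s[15:],s[8:]  1  'd'
  15  s[8:],s[2:]  1  'd'
  16  s[2:],s[6:]  2  'de'
  17  s[6:],s[3:]  0  ''
  18  s[3:],s[18:]  1  'e'
  19  s[18:],s[7:]  1  'e'

n(n+1)/2 = 20·21/2 = 210
Σ LCP = 0 + 2 + 1 + 2 + 4 + 1 + 1 + 0 + 1 + 2 + 1 + 3 + 0 + 0 + 1 + 1 + 2 + 0 + 1 + 1 = 24
distinct = 210 − 24 = 186

186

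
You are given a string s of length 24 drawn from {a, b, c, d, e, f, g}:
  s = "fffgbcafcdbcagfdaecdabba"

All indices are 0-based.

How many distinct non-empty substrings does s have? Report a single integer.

277

rank | idx | suffix
   0 |  23 | a
   1 |  20 | abba
   2 |  16 | aecdabba
   3 |   6 | afcdbcagfdaecdabba
   4 |  12 | agfdaecdabba
   5 |  22 | ba
   6 |  21 | bba
   7 |   4 | bcafcdbcagfdaecdabba
   8 |  10 | bcagfdaecdabba
   9 |   5 | cafcdbcagfdaecdabba
  10 |  11 | cagfdaecdabba
  11 |  18 | cdabba
  12 |   8 | cdbcagfdaecdabba
  13 |  19 | dabba
  14 |  15 | daecdabba
  15 |   9 | dbcagfdaecdabba
  16 |  17 | ecdabba
  17 |   7 | fcdbcagfdaecdabba
  18 |  14 | fdaecdabba
  19 |   0 | fffgbcafcdbcagfdaecdabba
  20 |   1 | ffgbcafcdbcagfdaecdabba
  21 |   2 | fgbcafcdbcagfdaecdabba
  22 |   3 | gbcafcdbcagfdaecdabba
  23 |  13 | gfdaecdabba

SA = [23, 20, 16, 6, 12, 22, 21, 4, 10, 5, 11, 18, 8, 19, 15, 9, 17, 7, 14, 0, 1, 2, 3, 13]
rank  pair      lcp
   1  s[23:],s[20:]  1  'a'
   2  s[20:],s[16:]  1  'a'
   3  s[16:],s[6:]  1  'a'
   4  s[6:],s[12:]  1  'a'
   5  s[12:],s[22:]  0  ''
   6  s[22:],s[21:]  1  'b'
   7  s[21:],s[4:]  1  'b'
   8  s[4:],s[10:]  3  'bca'
   9  s[10:],s[5:]  0  ''
  10  s[5:],s[11:]  2  'ca'
  11  s[11:],s[18:]  1  'c'
  12  s[18:],s[8:]  2  'cd'
  13  s[8:],s[19:]  0  ''
  14  s[19:],s[15:]  2  'da'
  15  s[15:],s[9:]  1  'd'
  16  s[9:],s[17:]  0  ''
  17  s[17:],s[7:]  0  ''
  18  s[7:],s[14:]  1  'f'
  19  s[14:],s[0:]  1  'f'
  20  s[0:],s[1:]  2  'ff'
  21  s[1:],s[2:]  1  'f'
  22  s[2:],s[3:]  0  ''
  23  s[3:],s[13:]  1  'g'

n(n+1)/2 = 24·25/2 = 300
Σ LCP = 0 + 1 + 1 + 1 + 1 + 0 + 1 + 1 + 3 + 0 + 2 + 1 + 2 + 0 + 2 + 1 + 0 + 0 + 1 + 1 + 2 + 1 + 0 + 1 = 23
distinct = 300 − 23 = 277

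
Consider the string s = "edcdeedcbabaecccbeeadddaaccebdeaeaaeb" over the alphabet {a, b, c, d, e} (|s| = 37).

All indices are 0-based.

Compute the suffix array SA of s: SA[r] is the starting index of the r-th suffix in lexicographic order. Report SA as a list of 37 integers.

[23, 33, 9, 24, 19, 31, 34, 11, 36, 8, 10, 28, 16, 7, 15, 14, 13, 25, 2, 26, 22, 6, 1, 21, 20, 29, 3, 32, 18, 30, 35, 27, 12, 5, 0, 17, 4]

rank→(start, suffix):
  0 → (23, 'aaccebdeaeaaeb')
  1 → (33, 'aaeb')
  2 → (9, 'abaecccbeeadddaaccebdeaeaaeb')
  3 → (24, 'accebdeaeaaeb')
  4 → (19, 'adddaaccebdeaeaaeb')
  5 → (31, 'aeaaeb')
  6 → (34, 'aeb')
  7 → (11, 'aecccbeeadddaaccebdeaeaaeb')
  8 → (36, 'b')
  9 → (8, 'babaecccbeeadddaaccebdeaeaaeb')
  10 → (10, 'baecccbeeadddaaccebdeaeaaeb')
  11 → (28, 'bdeaeaaeb')
  12 → (16, 'beeadddaaccebdeaeaaeb')
  13 → (7, 'cbabaecccbeeadddaaccebdeaeaaeb')
  14 → (15, 'cbeeadddaaccebdeaeaaeb')
  15 → (14, 'ccbeeadddaaccebdeaeaaeb')
  16 → (13, 'cccbeeadddaaccebdeaeaaeb')
  17 → (25, 'ccebdeaeaaeb')
  18 → (2, 'cdeedcbabaecccbeeadddaaccebdeaeaaeb')
  19 → (26, 'cebdeaeaaeb')
  20 → (22, 'daaccebdeaeaaeb')
  21 → (6, 'dcbabaecccbeeadddaaccebdeaeaaeb')
  22 → (1, 'dcdeedcbabaecccbeeadddaaccebdeaeaaeb')
  23 → (21, 'ddaaccebdeaeaaeb')
  24 → (20, 'dddaaccebdeaeaaeb')
  25 → (29, 'deaeaaeb')
  26 → (3, 'deedcbabaecccbeeadddaaccebdeaeaaeb')
  27 → (32, 'eaaeb')
  28 → (18, 'eadddaaccebdeaeaaeb')
  29 → (30, 'eaeaaeb')
  30 → (35, 'eb')
  31 → (27, 'ebdeaeaaeb')
  32 → (12, 'ecccbeeadddaaccebdeaeaaeb')
  33 → (5, 'edcbabaecccbeeadddaaccebdeaeaaeb')
  34 → (0, 'edcdeedcbabaecccbeeadddaaccebdeaeaaeb')
  35 → (17, 'eeadddaaccebdeaeaaeb')
  36 → (4, 'eedcbabaecccbeeadddaaccebdeaeaaeb')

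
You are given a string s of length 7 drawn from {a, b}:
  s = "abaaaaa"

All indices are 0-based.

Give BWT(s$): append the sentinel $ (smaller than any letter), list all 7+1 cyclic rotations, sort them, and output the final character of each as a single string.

aaaaab$a

rank  rotation  last
    0  $abaaaaa  a
    1  a$abaaaa  a
    2  aa$abaaa  a
    3  aaa$abaa  a
    4  aaaa$aba  a
    5  aaaaa$ab  b
    6  abaaaaa$  $
    7  baaaaa$a  a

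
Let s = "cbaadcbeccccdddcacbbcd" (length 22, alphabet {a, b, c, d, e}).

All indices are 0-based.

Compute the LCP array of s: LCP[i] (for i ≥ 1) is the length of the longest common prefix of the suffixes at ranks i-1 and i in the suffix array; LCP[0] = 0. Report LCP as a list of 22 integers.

[0, 1, 1, 0, 1, 1, 1, 0, 1, 2, 2, 1, 3, 2, 1, 2, 0, 1, 2, 1, 2, 0]

sorted suffixes:
  #0 SA[0]=2  'aadcbeccccdddcacbbcd'
  #1 SA[1]=16  'acbbcd'
  #2 SA[2]=3  'adcbeccccdddcacbbcd'
  #3 SA[3]=1  'baadcbeccccdddcacbbcd'
  #4 SA[4]=18  'bbcd'
  #5 SA[5]=19  'bcd'
  #6 SA[6]=6  'beccccdddcacbbcd'
  #7 SA[7]=15  'cacbbcd'
  #8 SA[8]=0  'cbaadcbeccccdddcacbbcd'
  #9 SA[9]=17  'cbbcd'
  #10 SA[10]=5  'cbeccccdddcacbbcd'
  #11 SA[11]=8  'ccccdddcacbbcd'
  #12 SA[12]=9  'cccdddcacbbcd'
  #13 SA[13]=10  'ccdddcacbbcd'
  #14 SA[14]=20  'cd'
  #15 SA[15]=11  'cdddcacbbcd'
  #16 SA[16]=21  'd'
  #17 SA[17]=14  'dcacbbcd'
  #18 SA[18]=4  'dcbeccccdddcacbbcd'
  #19 SA[19]=13  'ddcacbbcd'
  #20 SA[20]=12  'dddcacbbcd'
  #21 SA[21]=7  'eccccdddcacbbcd'

SA = [2, 16, 3, 1, 18, 19, 6, 15, 0, 17, 5, 8, 9, 10, 20, 11, 21, 14, 4, 13, 12, 7]
i: (SA[i-1],SA[i]) lcp shared
  1: (2,16) 1 'a'
  2: (16,3) 1 'a'
  3: (3,1) 0 ''
  4: (1,18) 1 'b'
  5: (18,19) 1 'b'
  6: (19,6) 1 'b'
  7: (6,15) 0 ''
  8: (15,0) 1 'c'
  9: (0,17) 2 'cb'
  10: (17,5) 2 'cb'
  11: (5,8) 1 'c'
  12: (8,9) 3 'ccc'
  13: (9,10) 2 'cc'
  14: (10,20) 1 'c'
  15: (20,11) 2 'cd'
  16: (11,21) 0 ''
  17: (21,14) 1 'd'
  18: (14,4) 2 'dc'
  19: (4,13) 1 'd'
  20: (13,12) 2 'dd'
  21: (12,7) 0 ''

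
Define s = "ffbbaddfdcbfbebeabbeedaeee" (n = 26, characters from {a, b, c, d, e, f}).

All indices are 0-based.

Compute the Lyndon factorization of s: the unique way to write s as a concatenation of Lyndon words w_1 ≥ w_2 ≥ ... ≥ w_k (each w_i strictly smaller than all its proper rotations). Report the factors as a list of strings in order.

["f", "f", "b", "b", "addfdcbfbebe", "abbeedaeee"]

emit factor 1: 'f' (i=0, period=1)
emit factor 2: 'f' (i=1, period=1)
emit factor 3: 'b' (i=2, period=1)
emit factor 4: 'b' (i=3, period=1)
emit factor 5: 'addfdcbfbebe' (i=4, period=12)
emit factor 6: 'abbeedaeee' (i=16, period=10)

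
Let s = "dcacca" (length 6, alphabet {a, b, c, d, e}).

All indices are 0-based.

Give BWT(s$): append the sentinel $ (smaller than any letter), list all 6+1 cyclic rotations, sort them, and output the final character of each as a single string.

acccda$

rank  rotation last
    0  $dcacca  a
    1  a$dcacc  c
    2  acca$dc  c
    3  ca$dcac  c
    4  cacca$d  d
    5  cca$dca  a
    6  dcacca$  $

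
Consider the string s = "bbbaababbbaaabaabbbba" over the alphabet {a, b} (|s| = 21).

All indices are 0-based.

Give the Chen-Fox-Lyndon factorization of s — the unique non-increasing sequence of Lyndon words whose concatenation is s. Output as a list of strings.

emit factor 1: 'b' (i=0, period=1)
emit factor 2: 'b' (i=1, period=1)
emit factor 3: 'b' (i=2, period=1)
emit factor 4: 'aababbb' (i=3, period=7)
emit factor 5: 'aaabaabbbb' (i=10, period=10)
emit factor 6: 'a' (i=20, period=1)

["b", "b", "b", "aababbb", "aaabaabbbb", "a"]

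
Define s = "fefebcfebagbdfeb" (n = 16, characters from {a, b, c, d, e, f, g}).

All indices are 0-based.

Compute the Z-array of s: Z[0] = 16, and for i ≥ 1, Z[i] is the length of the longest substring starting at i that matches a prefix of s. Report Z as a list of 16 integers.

Z[0]=16
i=1: i≥r, start 0; Z[1]=0
i=2: i≥r, start 0; Z[2]=2 extend→box=[2,4)
i=3: min(r-i=1, Z[1]=0)=0; Z[3]=0
i=4: i≥r, start 0; Z[4]=0
i=5: i≥r, start 0; Z[5]=0
i=6: i≥r, start 0; Z[6]=2 extend→box=[6,8)
i=7: min(r-i=1, Z[1]=0)=0; Z[7]=0
i=8: i≥r, start 0; Z[8]=0
i=9: i≥r, start 0; Z[9]=0
i=10: i≥r, start 0; Z[10]=0
i=11: i≥r, start 0; Z[11]=0
i=12: i≥r, start 0; Z[12]=0
i=13: i≥r, start 0; Z[13]=2 extend→box=[13,15)
i=14: min(r-i=1, Z[1]=0)=0; Z[14]=0
i=15: i≥r, start 0; Z[15]=0

[16, 0, 2, 0, 0, 0, 2, 0, 0, 0, 0, 0, 0, 2, 0, 0]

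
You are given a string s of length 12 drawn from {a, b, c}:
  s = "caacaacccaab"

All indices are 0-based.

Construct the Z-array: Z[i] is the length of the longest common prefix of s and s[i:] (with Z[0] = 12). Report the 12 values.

[12, 0, 0, 4, 0, 0, 1, 1, 3, 0, 0, 0]

Z[0]=12
i=1: outside box; Z[1]=0
i=2: outside box; Z[2]=0
i=3: outside box; Z[3]=4 scan→box=[3,7)
i=4: min(r-i=3, Z[1]=0)=0; Z[4]=0
i=5: min(r-i=2, Z[2]=0)=0; Z[5]=0
i=6: min(r-i=1, Z[3]=4)=1; Z[6]=1
i=7: outside box; Z[7]=1 scan→box=[7,8)
i=8: outside box; Z[8]=3 scan→box=[8,11)
i=9: min(r-i=2, Z[1]=0)=0; Z[9]=0
i=10: min(r-i=1, Z[2]=0)=0; Z[10]=0
i=11: outside box; Z[11]=0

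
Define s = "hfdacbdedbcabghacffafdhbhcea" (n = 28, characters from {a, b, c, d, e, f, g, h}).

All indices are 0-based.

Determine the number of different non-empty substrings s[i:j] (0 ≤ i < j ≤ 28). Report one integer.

384

rank | idx | suffix
   0 |  27 | a
   1 |  11 | abghacffafdhbhcea
   2 |   3 | acbdedbcabghacffafdhbhcea
   3 |  15 | acffafdhbhcea
   4 |  19 | afdhbhcea
   5 |   9 | bcabghacffafdhbhcea
   6 |   5 | bdedbcabghacffafdhbhcea
   7 |  12 | bghacffafdhbhcea
   8 |  23 | bhcea
   9 |  10 | cabghacffafdhbhcea
  10 |   4 | cbdedbcabghacffafdhbhcea
  11 |  25 | cea
  12 |  16 | cffafdhbhcea
  13 |   2 | dacbdedbcabghacffafdhbhcea
  14 |   8 | dbcabghacffafdhbhcea
  15 |   6 | dedbcabghacffafdhbhcea
  16 |  21 | dhbhcea
  17 |  26 | ea
  18 |   7 | edbcabghacffafdhbhcea
  19 |  18 | fafdhbhcea
  20 |   1 | fdacbdedbcabghacffafdhbhcea
  21 |  20 | fdhbhcea
  22 |  17 | ffafdhbhcea
  23 |  13 | ghacffafdhbhcea
  24 |  14 | hacffafdhbhcea
  25 |  22 | hbhcea
  26 |  24 | hcea
  27 |   0 | hfdacbdedbcabghacffafdhbhcea

SA = [27, 11, 3, 15, 19, 9, 5, 12, 23, 10, 4, 25, 16, 2, 8, 6, 21, 26, 7, 18, 1, 20, 17, 13, 14, 22, 24, 0]
[i] adj suffixes → lcp
  [1] 27/11 → 1 ('a')
  [2] 11/3 → 1 ('a')
  [3] 3/15 → 2 ('ac')
  [4] 15/19 → 1 ('a')
  [5] 19/9 → 0 ('')
  [6] 9/5 → 1 ('b')
  [7] 5/12 → 1 ('b')
  [8] 12/23 → 1 ('b')
  [9] 23/10 → 0 ('')
  [10] 10/4 → 1 ('c')
  [11] 4/25 → 1 ('c')
  [12] 25/16 → 1 ('c')
  [13] 16/2 → 0 ('')
  [14] 2/8 → 1 ('d')
  [15] 8/6 → 1 ('d')
  [16] 6/21 → 1 ('d')
  [17] 21/26 → 0 ('')
  [18] 26/7 → 1 ('e')
  [19] 7/18 → 0 ('')
  [20] 18/1 → 1 ('f')
  [21] 1/20 → 2 ('fd')
  [22] 20/17 → 1 ('f')
  [23] 17/13 → 0 ('')
  [24] 13/14 → 0 ('')
  [25] 14/22 → 1 ('h')
  [26] 22/24 → 1 ('h')
  [27] 24/0 → 1 ('h')

n(n+1)/2 = 28·29/2 = 406
Σ LCP = 0 + 1 + 1 + 2 + 1 + 0 + 1 + 1 + 1 + 0 + 1 + 1 + 1 + 0 + 1 + 1 + 1 + 0 + 1 + 0 + 1 + 2 + 1 + 0 + 0 + 1 + 1 + 1 = 22
distinct = 406 − 22 = 384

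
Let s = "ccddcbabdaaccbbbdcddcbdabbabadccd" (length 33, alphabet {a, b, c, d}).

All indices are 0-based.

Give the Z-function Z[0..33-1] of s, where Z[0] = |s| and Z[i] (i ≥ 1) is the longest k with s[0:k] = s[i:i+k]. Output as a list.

Z[0]=33
i=1: outside box; Z[1]=1 scan→box=[1,2)
i=2: outside box; Z[2]=0
i=3: outside box; Z[3]=0
i=4: outside box; Z[4]=1 scan→box=[4,5)
i=5: outside box; Z[5]=0
i=6: outside box; Z[6]=0
i=7: outside box; Z[7]=0
i=8: outside box; Z[8]=0
i=9: outside box; Z[9]=0
i=10: outside box; Z[10]=0
i=11: outside box; Z[11]=2 scan→box=[11,13)
i=12: min(r-i=1, Z[1]=1)=1; Z[12]=1
i=13: outside box; Z[13]=0
i=14: outside box; Z[14]=0
i=15: outside box; Z[15]=0
i=16: outside box; Z[16]=0
i=17: outside box; Z[17]=1 scan→box=[17,18)
i=18: outside box; Z[18]=0
i=19: outside box; Z[19]=0
i=20: outside box; Z[20]=1 scan→box=[20,21)
i=21: outside box; Z[21]=0
i=22: outside box; Z[22]=0
i=23: outside box; Z[23]=0
i=24: outside box; Z[24]=0
i=25: outside box; Z[25]=0
i=26: outside box; Z[26]=0
i=27: outside box; Z[27]=0
i=28: outside box; Z[28]=0
i=29: outside box; Z[29]=0
i=30: outside box; Z[30]=3 scan→box=[30,33)
i=31: min(r-i=2, Z[1]=1)=1; Z[31]=1
i=32: min(r-i=1, Z[2]=0)=0; Z[32]=0

[33, 1, 0, 0, 1, 0, 0, 0, 0, 0, 0, 2, 1, 0, 0, 0, 0, 1, 0, 0, 1, 0, 0, 0, 0, 0, 0, 0, 0, 0, 3, 1, 0]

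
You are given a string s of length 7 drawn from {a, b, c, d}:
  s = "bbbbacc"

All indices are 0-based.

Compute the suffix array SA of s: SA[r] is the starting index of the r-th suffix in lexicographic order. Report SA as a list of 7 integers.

[4, 3, 2, 1, 0, 6, 5]

rank | idx | suffix
   0 |   4 | acc
   1 |   3 | bacc
   2 |   2 | bbacc
   3 |   1 | bbbacc
   4 |   0 | bbbbacc
   5 |   6 | c
   6 |   5 | cc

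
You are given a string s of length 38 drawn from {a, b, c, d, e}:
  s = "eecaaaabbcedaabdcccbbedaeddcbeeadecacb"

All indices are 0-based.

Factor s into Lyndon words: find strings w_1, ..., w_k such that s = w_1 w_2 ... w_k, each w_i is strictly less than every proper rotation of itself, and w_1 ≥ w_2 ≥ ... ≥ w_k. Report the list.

["e", "e", "c", "aaaabbcedaabdcccbbedaeddcbeeadecacb"]

emit factor 1: 'e' (i=0, period=1)
emit factor 2: 'e' (i=1, period=1)
emit factor 3: 'c' (i=2, period=1)
emit factor 4: 'aaaabbcedaabdcccbbedaeddcbeeadecacb' (i=3, period=35)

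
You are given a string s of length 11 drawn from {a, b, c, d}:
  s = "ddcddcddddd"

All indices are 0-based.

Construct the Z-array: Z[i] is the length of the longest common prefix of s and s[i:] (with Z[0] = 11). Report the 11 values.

[11, 1, 0, 5, 1, 0, 2, 2, 2, 2, 1]

Z[0]=11
i=1: fresh scan; Z[1]=1 scan→box=[1,2)
i=2: fresh scan; Z[2]=0
i=3: fresh scan; Z[3]=5 scan→box=[3,8)
i=4: min(r-i=4, Z[1]=1)=1; Z[4]=1
i=5: min(r-i=3, Z[2]=0)=0; Z[5]=0
i=6: min(r-i=2, Z[3]=5)=2; Z[6]=2
i=7: min(r-i=1, Z[4]=1)=1; Z[7]=2 scan→box=[7,9)
i=8: min(r-i=1, Z[1]=1)=1; Z[8]=2 scan→box=[8,10)
i=9: min(r-i=1, Z[1]=1)=1; Z[9]=2 scan→box=[9,11)
i=10: min(r-i=1, Z[1]=1)=1; Z[10]=1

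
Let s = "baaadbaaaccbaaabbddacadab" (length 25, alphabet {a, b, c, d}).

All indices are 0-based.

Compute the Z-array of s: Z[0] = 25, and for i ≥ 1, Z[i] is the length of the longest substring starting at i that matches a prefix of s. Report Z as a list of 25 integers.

[25, 0, 0, 0, 0, 4, 0, 0, 0, 0, 0, 4, 0, 0, 0, 1, 1, 0, 0, 0, 0, 0, 0, 0, 1]

Z[0]=25
i=1: fresh scan; Z[1]=0
i=2: fresh scan; Z[2]=0
i=3: fresh scan; Z[3]=0
i=4: fresh scan; Z[4]=0
i=5: fresh scan; Z[5]=4 scan→box=[5,9)
i=6: min(r-i=3, Z[1]=0)=0; Z[6]=0
i=7: min(r-i=2, Z[2]=0)=0; Z[7]=0
i=8: min(r-i=1, Z[3]=0)=0; Z[8]=0
i=9: fresh scan; Z[9]=0
i=10: fresh scan; Z[10]=0
i=11: fresh scan; Z[11]=4 scan→box=[11,15)
i=12: min(r-i=3, Z[1]=0)=0; Z[12]=0
i=13: min(r-i=2, Z[2]=0)=0; Z[13]=0
i=14: min(r-i=1, Z[3]=0)=0; Z[14]=0
i=15: fresh scan; Z[15]=1 scan→box=[15,16)
i=16: fresh scan; Z[16]=1 scan→box=[16,17)
i=17: fresh scan; Z[17]=0
i=18: fresh scan; Z[18]=0
i=19: fresh scan; Z[19]=0
i=20: fresh scan; Z[20]=0
i=21: fresh scan; Z[21]=0
i=22: fresh scan; Z[22]=0
i=23: fresh scan; Z[23]=0
i=24: fresh scan; Z[24]=1 scan→box=[24,25)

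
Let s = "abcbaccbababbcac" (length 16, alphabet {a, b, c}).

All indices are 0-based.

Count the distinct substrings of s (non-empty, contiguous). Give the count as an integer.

rank | idx | suffix
   0 |   8 | ababbcac
   1 |  10 | abbcac
   2 |   0 | abcbaccbababbcac
   3 |  14 | ac
   4 |   4 | accbababbcac
   5 |   7 | bababbcac
   6 |   9 | babbcac
   7 |   3 | baccbababbcac
   8 |  11 | bbcac
   9 |  12 | bcac
  10 |   1 | bcbaccbababbcac
  11 |  15 | c
  12 |  13 | cac
  13 |   6 | cbababbcac
  14 |   2 | cbaccbababbcac
  15 |   5 | ccbababbcac

SA = [8, 10, 0, 14, 4, 7, 9, 3, 11, 12, 1, 15, 13, 6, 2, 5]
[i] adj suffixes → lcp
  [1] 8/10 → 2 ('ab')
  [2] 10/0 → 2 ('ab')
  [3] 0/14 → 1 ('a')
  [4] 14/4 → 2 ('ac')
  [5] 4/7 → 0 ('')
  [6] 7/9 → 3 ('bab')
  [7] 9/3 → 2 ('ba')
  [8] 3/11 → 1 ('b')
  [9] 11/12 → 1 ('b')
  [10] 12/1 → 2 ('bc')
  [11] 1/15 → 0 ('')
  [12] 15/13 → 1 ('c')
  [13] 13/6 → 1 ('c')
  [14] 6/2 → 3 ('cba')
  [15] 2/5 → 1 ('c')

n(n+1)/2 = 16·17/2 = 136
Σ LCP = 0 + 2 + 2 + 1 + 2 + 0 + 3 + 2 + 1 + 1 + 2 + 0 + 1 + 1 + 3 + 1 = 22
distinct = 136 − 22 = 114

114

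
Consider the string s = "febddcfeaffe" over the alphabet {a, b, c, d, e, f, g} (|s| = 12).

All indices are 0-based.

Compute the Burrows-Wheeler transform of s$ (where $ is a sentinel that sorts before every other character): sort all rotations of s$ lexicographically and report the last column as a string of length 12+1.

eeeddbffffc$a

rank  rotation       last
    0  $febddcfeaffe  e
    1  affe$febddcfe  e
    2  bddcfeaffe$fe  e
    3  cfeaffe$febdd  d
    4  dcfeaffe$febd  d
    5  ddcfeaffe$feb  b
    6  e$febddcfeaff  f
    7  eaffe$febddcf  f
    8  ebddcfeaffe$f  f
    9  fe$febddcfeaf  f
   10  feaffe$febddc  c
   11  febddcfeaffe$  $
   12  ffe$febddcfea  a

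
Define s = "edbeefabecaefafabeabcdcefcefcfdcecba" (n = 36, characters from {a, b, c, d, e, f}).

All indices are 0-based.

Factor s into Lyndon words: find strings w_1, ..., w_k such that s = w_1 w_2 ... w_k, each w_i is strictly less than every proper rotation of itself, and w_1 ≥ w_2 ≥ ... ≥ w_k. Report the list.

emit factor 1: 'e' (i=0, period=1)
emit factor 2: 'd' (i=1, period=1)
emit factor 3: 'beef' (i=2, period=4)
emit factor 4: 'abecaefaf' (i=6, period=9)
emit factor 5: 'abe' (i=15, period=3)
emit factor 6: 'abcdcefcefcfdcecb' (i=18, period=17)
emit factor 7: 'a' (i=35, period=1)

["e", "d", "beef", "abecaefaf", "abe", "abcdcefcefcfdcecb", "a"]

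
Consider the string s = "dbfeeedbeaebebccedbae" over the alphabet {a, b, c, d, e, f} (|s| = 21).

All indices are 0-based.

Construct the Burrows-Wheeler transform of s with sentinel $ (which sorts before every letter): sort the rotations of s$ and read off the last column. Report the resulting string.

ebedededbcee$abbaceefb

rank  rotation                last
    0  $dbfeeedbeaebebccedbae  e
    1  ae$dbfeeedbeaebebccedb  b
    2  aebebccedbae$dbfeeedbe  e
    3  bae$dbfeeedbeaebebcced  d
    4  bccedbae$dbfeeedbeaebe  e
    5  beaebebccedbae$dbfeeed  d
    6  bebccedbae$dbfeeedbeae  e
    7  bfeeedbeaebebccedbae$d  d
    8  ccedbae$dbfeeedbeaebeb  b
    9  cedbae$dbfeeedbeaebebc  c
   10  dbae$dbfeeedbeaebebcce  e
   11  dbeaebebccedbae$dbfeee  e
   12  dbfeeedbeaebebccedbae$  $
   13  e$dbfeeedbeaebebccedba  a
   14  eaebebccedbae$dbfeeedb  b
   15  ebccedbae$dbfeeedbeaeb  b
   16  ebebccedbae$dbfeeedbea  a
   17  edbae$dbfeeedbeaebebcc  c
   18  edbeaebebccedbae$dbfee  e
   19  eedbeaebebccedbae$dbfe  e
   20  eeedbeaebebccedbae$dbf  f
   21  feeedbeaebebccedbae$db  b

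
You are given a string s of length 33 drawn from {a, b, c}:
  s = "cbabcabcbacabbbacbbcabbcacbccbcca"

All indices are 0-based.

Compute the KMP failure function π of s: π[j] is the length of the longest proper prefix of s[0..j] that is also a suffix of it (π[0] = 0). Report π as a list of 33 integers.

π[0] = 0
j=1 s[j]='b': π[1]=0 (border '')
j=2 s[j]='a': π[2]=0 (border '')
j=3 s[j]='b': π[3]=0 (border '')
j=4 s[j]='c': π[4]=1 (border 'c')
j=5 s[j]='a': k: 1→0; π[5]=0 (border '')
j=6 s[j]='b': π[6]=0 (border '')
j=7 s[j]='c': π[7]=1 (border 'c')
j=8 s[j]='b': π[8]=2 (border 'cb')
j=9 s[j]='a': π[9]=3 (border 'cba')
j=10 s[j]='c': k: 3→0; π[10]=1 (border 'c')
j=11 s[j]='a': k: 1→0; π[11]=0 (border '')
j=12 s[j]='b': π[12]=0 (border '')
j=13 s[j]='b': π[13]=0 (border '')
j=14 s[j]='b': π[14]=0 (border '')
j=15 s[j]='a': π[15]=0 (border '')
j=16 s[j]='c': π[16]=1 (border 'c')
j=17 s[j]='b': π[17]=2 (border 'cb')
j=18 s[j]='b': k: 2→0; π[18]=0 (border '')
j=19 s[j]='c': π[19]=1 (border 'c')
j=20 s[j]='a': k: 1→0; π[20]=0 (border '')
j=21 s[j]='b': π[21]=0 (border '')
j=22 s[j]='b': π[22]=0 (border '')
j=23 s[j]='c': π[23]=1 (border 'c')
j=24 s[j]='a': k: 1→0; π[24]=0 (border '')
j=25 s[j]='c': π[25]=1 (border 'c')
j=26 s[j]='b': π[26]=2 (border 'cb')
j=27 s[j]='c': k: 2→0; π[27]=1 (border 'c')
j=28 s[j]='c': k: 1→0; π[28]=1 (border 'c')
j=29 s[j]='b': π[29]=2 (border 'cb')
j=30 s[j]='c': k: 2→0; π[30]=1 (border 'c')
j=31 s[j]='c': k: 1→0; π[31]=1 (border 'c')
j=32 s[j]='a': k: 1→0; π[32]=0 (border '')

[0, 0, 0, 0, 1, 0, 0, 1, 2, 3, 1, 0, 0, 0, 0, 0, 1, 2, 0, 1, 0, 0, 0, 1, 0, 1, 2, 1, 1, 2, 1, 1, 0]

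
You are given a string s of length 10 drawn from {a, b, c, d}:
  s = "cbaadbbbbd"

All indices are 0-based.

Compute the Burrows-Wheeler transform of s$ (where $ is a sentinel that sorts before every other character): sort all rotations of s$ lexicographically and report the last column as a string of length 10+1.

dbacdbbb$ba

rank  rotation     last
    0  $cbaadbbbbd  d
    1  aadbbbbd$cb  b
    2  adbbbbd$cba  a
    3  baadbbbbd$c  c
    4  bbbbd$cbaad  d
    5  bbbd$cbaadb  b
    6  bbd$cbaadbb  b
    7  bd$cbaadbbb  b
    8  cbaadbbbbd$  $
    9  d$cbaadbbbb  b
   10  dbbbbd$cbaa  a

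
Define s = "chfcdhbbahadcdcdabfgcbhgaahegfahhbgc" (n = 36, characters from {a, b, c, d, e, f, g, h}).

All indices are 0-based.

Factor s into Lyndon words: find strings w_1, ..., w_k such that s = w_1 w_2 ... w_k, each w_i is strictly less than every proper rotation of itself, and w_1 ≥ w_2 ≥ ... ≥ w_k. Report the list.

["chf", "cdh", "b", "b", "ah", "adcdcd", "abfgcbhg", "aahegfahhbgc"]

emit factor 1: 'chf' (i=0, period=3)
emit factor 2: 'cdh' (i=3, period=3)
emit factor 3: 'b' (i=6, period=1)
emit factor 4: 'b' (i=7, period=1)
emit factor 5: 'ah' (i=8, period=2)
emit factor 6: 'adcdcd' (i=10, period=6)
emit factor 7: 'abfgcbhg' (i=16, period=8)
emit factor 8: 'aahegfahhbgc' (i=24, period=12)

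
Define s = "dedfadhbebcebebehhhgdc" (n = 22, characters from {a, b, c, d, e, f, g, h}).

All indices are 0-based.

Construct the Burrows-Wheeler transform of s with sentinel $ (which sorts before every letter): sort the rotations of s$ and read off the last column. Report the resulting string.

cfeheedbg$eabcbdbdhdhhe

rank  rotation                 last
    0  $dedfadhbebcebebehhhgdc  c
    1  adhbebcebebehhhgdc$dedf  f
    2  bcebebehhhgdc$dedfadhbe  e
    3  bebcebebehhhgdc$dedfadh  h
    4  bebehhhgdc$dedfadhbebce  e
    5  behhhgdc$dedfadhbebcebe  e
    6  c$dedfadhbebcebebehhhgd  d
    7  cebebehhhgdc$dedfadhbeb  b
    8  dc$dedfadhbebcebebehhhg  g
    9  dedfadhbebcebebehhhgdc$  $
   10  dfadhbebcebebehhhgdc$de  e
   11  dhbebcebebehhhgdc$dedfa  a
   12  ebcebebehhhgdc$dedfadhb  b
   13  ebebehhhgdc$dedfadhbebc  c
   14  ebehhhgdc$dedfadhbebceb  b
   15  edfadhbebcebebehhhgdc$d  d
   16  ehhhgdc$dedfadhbebcebeb  b
   17  fadhbebcebebehhhgdc$ded  d
   18  gdc$dedfadhbebcebebehhh  h
   19  hbebcebebehhhgdc$dedfad  d
   20  hgdc$dedfadhbebcebebehh  h
   21  hhgdc$dedfadhbebcebebeh  h
   22  hhhgdc$dedfadhbebcebebe  e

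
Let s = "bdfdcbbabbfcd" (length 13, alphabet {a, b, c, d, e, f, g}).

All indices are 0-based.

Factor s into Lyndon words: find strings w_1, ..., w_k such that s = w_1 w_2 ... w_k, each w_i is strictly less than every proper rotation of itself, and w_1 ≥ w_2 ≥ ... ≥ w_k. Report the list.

emit factor 1: 'bdfdc' (i=0, period=5)
emit factor 2: 'b' (i=5, period=1)
emit factor 3: 'b' (i=6, period=1)
emit factor 4: 'abbfcd' (i=7, period=6)

["bdfdc", "b", "b", "abbfcd"]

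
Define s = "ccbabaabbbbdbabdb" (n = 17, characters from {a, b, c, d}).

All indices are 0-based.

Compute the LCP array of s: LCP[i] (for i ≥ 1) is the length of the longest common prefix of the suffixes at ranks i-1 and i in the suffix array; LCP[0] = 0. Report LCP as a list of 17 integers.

[0, 1, 2, 2, 0, 1, 2, 3, 1, 3, 2, 1, 3, 0, 1, 0, 2]

rank | idx | suffix
   0 |   5 | aabbbbdbabdb
   1 |   3 | abaabbbbdbabdb
   2 |   6 | abbbbdbabdb
   3 |  13 | abdb
   4 |  16 | b
   5 |   4 | baabbbbdbabdb
   6 |   2 | babaabbbbdbabdb
   7 |  12 | babdb
   8 |   7 | bbbbdbabdb
   9 |   8 | bbbdbabdb
  10 |   9 | bbdbabdb
  11 |  14 | bdb
  12 |  10 | bdbabdb
  13 |   1 | cbabaabbbbdbabdb
  14 |   0 | ccbabaabbbbdbabdb
  15 |  15 | db
  16 |  11 | dbabdb

SA = [5, 3, 6, 13, 16, 4, 2, 12, 7, 8, 9, 14, 10, 1, 0, 15, 11]
rank  pair      lcp
   1  s[5:],s[3:]  1  'a'
   2  s[3:],s[6:]  2  'ab'
   3  s[6:],s[13:]  2  'ab'
   4  s[13:],s[16:]  0  ''
   5  s[16:],s[4:]  1  'b'
   6  s[4:],s[2:]  2  'ba'
   7  s[2:],s[12:]  3  'bab'
   8  s[12:],s[7:]  1  'b'
   9  s[7:],s[8:]  3  'bbb'
  10  s[8:],s[9:]  2  'bb'
  11  s[9:],s[14:]  1  'b'
  12  s[14:],s[10:]  3  'bdb'
  13  s[10:],s[1:]  0  ''
  14  s[1:],s[0:]  1  'c'
  15  s[0:],s[15:]  0  ''
  16  s[15:],s[11:]  2  'db'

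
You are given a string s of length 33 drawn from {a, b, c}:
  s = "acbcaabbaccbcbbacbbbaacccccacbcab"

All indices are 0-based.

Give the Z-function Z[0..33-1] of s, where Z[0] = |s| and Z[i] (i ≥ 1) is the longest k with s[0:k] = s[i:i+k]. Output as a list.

Z[0]=33
i=1: fresh scan; Z[1]=0
i=2: fresh scan; Z[2]=0
i=3: fresh scan; Z[3]=0
i=4: fresh scan; Z[4]=1 scan→box=[4,5)
i=5: fresh scan; Z[5]=1 scan→box=[5,6)
i=6: fresh scan; Z[6]=0
i=7: fresh scan; Z[7]=0
i=8: fresh scan; Z[8]=2 scan→box=[8,10)
i=9: min(r-i=1, Z[1]=0)=0; Z[9]=0
i=10: fresh scan; Z[10]=0
i=11: fresh scan; Z[11]=0
i=12: fresh scan; Z[12]=0
i=13: fresh scan; Z[13]=0
i=14: fresh scan; Z[14]=0
i=15: fresh scan; Z[15]=3 scan→box=[15,18)
i=16: min(r-i=2, Z[1]=0)=0; Z[16]=0
i=17: min(r-i=1, Z[2]=0)=0; Z[17]=0
i=18: fresh scan; Z[18]=0
i=19: fresh scan; Z[19]=0
i=20: fresh scan; Z[20]=1 scan→box=[20,21)
i=21: fresh scan; Z[21]=2 scan→box=[21,23)
i=22: min(r-i=1, Z[1]=0)=0; Z[22]=0
i=23: fresh scan; Z[23]=0
i=24: fresh scan; Z[24]=0
i=25: fresh scan; Z[25]=0
i=26: fresh scan; Z[26]=0
i=27: fresh scan; Z[27]=5 scan→box=[27,32)
i=28: min(r-i=4, Z[1]=0)=0; Z[28]=0
i=29: min(r-i=3, Z[2]=0)=0; Z[29]=0
i=30: min(r-i=2, Z[3]=0)=0; Z[30]=0
i=31: min(r-i=1, Z[4]=1)=1; Z[31]=1
i=32: fresh scan; Z[32]=0

[33, 0, 0, 0, 1, 1, 0, 0, 2, 0, 0, 0, 0, 0, 0, 3, 0, 0, 0, 0, 1, 2, 0, 0, 0, 0, 0, 5, 0, 0, 0, 1, 0]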